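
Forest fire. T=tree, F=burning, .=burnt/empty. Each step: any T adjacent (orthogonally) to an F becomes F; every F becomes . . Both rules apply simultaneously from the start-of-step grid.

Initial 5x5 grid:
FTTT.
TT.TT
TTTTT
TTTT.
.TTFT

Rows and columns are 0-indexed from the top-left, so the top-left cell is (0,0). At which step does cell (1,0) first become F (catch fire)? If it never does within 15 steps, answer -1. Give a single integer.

Step 1: cell (1,0)='F' (+5 fires, +2 burnt)
  -> target ignites at step 1
Step 2: cell (1,0)='.' (+6 fires, +5 burnt)
Step 3: cell (1,0)='.' (+7 fires, +6 burnt)
Step 4: cell (1,0)='.' (+1 fires, +7 burnt)
Step 5: cell (1,0)='.' (+0 fires, +1 burnt)
  fire out at step 5

1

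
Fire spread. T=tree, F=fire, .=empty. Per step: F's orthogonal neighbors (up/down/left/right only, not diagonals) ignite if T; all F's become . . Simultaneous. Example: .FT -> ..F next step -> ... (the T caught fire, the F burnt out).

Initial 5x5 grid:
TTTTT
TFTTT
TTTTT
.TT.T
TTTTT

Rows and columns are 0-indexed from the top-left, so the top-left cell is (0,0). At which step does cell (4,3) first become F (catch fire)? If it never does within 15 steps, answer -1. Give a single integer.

Step 1: cell (4,3)='T' (+4 fires, +1 burnt)
Step 2: cell (4,3)='T' (+6 fires, +4 burnt)
Step 3: cell (4,3)='T' (+5 fires, +6 burnt)
Step 4: cell (4,3)='T' (+4 fires, +5 burnt)
Step 5: cell (4,3)='F' (+2 fires, +4 burnt)
  -> target ignites at step 5
Step 6: cell (4,3)='.' (+1 fires, +2 burnt)
Step 7: cell (4,3)='.' (+0 fires, +1 burnt)
  fire out at step 7

5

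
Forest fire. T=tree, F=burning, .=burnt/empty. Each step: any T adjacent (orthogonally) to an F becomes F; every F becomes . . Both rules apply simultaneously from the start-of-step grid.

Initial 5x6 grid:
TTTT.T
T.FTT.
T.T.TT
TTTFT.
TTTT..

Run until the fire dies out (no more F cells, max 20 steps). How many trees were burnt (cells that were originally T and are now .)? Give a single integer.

Answer: 19

Derivation:
Step 1: +6 fires, +2 burnt (F count now 6)
Step 2: +6 fires, +6 burnt (F count now 6)
Step 3: +4 fires, +6 burnt (F count now 4)
Step 4: +3 fires, +4 burnt (F count now 3)
Step 5: +0 fires, +3 burnt (F count now 0)
Fire out after step 5
Initially T: 20, now '.': 29
Total burnt (originally-T cells now '.'): 19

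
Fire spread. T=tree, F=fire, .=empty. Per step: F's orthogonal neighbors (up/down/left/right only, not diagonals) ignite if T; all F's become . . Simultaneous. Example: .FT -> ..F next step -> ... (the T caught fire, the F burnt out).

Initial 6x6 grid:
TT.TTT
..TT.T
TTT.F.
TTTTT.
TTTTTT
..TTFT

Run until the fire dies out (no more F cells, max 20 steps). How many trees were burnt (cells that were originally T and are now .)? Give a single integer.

Step 1: +4 fires, +2 burnt (F count now 4)
Step 2: +4 fires, +4 burnt (F count now 4)
Step 3: +2 fires, +4 burnt (F count now 2)
Step 4: +3 fires, +2 burnt (F count now 3)
Step 5: +4 fires, +3 burnt (F count now 4)
Step 6: +2 fires, +4 burnt (F count now 2)
Step 7: +1 fires, +2 burnt (F count now 1)
Step 8: +1 fires, +1 burnt (F count now 1)
Step 9: +1 fires, +1 burnt (F count now 1)
Step 10: +1 fires, +1 burnt (F count now 1)
Step 11: +0 fires, +1 burnt (F count now 0)
Fire out after step 11
Initially T: 25, now '.': 34
Total burnt (originally-T cells now '.'): 23

Answer: 23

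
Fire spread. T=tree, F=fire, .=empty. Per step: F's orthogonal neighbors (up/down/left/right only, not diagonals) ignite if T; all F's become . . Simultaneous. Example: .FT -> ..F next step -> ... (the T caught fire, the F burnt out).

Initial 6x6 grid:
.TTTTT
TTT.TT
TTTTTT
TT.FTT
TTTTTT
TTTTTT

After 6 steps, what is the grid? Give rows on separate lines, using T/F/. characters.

Step 1: 3 trees catch fire, 1 burn out
  .TTTTT
  TTT.TT
  TTTFTT
  TT..FT
  TTTFTT
  TTTTTT
Step 2: 6 trees catch fire, 3 burn out
  .TTTTT
  TTT.TT
  TTF.FT
  TT...F
  TTF.FT
  TTTFTT
Step 3: 8 trees catch fire, 6 burn out
  .TTTTT
  TTF.FT
  TF...F
  TT....
  TF...F
  TTF.FT
Step 4: 9 trees catch fire, 8 burn out
  .TFTFT
  TF...F
  F.....
  TF....
  F.....
  TF...F
Step 5: 6 trees catch fire, 9 burn out
  .F.F.F
  F.....
  ......
  F.....
  ......
  F.....
Step 6: 0 trees catch fire, 6 burn out
  ......
  ......
  ......
  ......
  ......
  ......

......
......
......
......
......
......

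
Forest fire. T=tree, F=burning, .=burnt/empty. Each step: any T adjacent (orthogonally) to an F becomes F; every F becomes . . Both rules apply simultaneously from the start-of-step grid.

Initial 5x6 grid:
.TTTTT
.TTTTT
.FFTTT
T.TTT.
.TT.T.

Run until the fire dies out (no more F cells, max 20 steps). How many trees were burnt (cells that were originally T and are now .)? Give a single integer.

Step 1: +4 fires, +2 burnt (F count now 4)
Step 2: +6 fires, +4 burnt (F count now 6)
Step 3: +5 fires, +6 burnt (F count now 5)
Step 4: +3 fires, +5 burnt (F count now 3)
Step 5: +1 fires, +3 burnt (F count now 1)
Step 6: +0 fires, +1 burnt (F count now 0)
Fire out after step 6
Initially T: 20, now '.': 29
Total burnt (originally-T cells now '.'): 19

Answer: 19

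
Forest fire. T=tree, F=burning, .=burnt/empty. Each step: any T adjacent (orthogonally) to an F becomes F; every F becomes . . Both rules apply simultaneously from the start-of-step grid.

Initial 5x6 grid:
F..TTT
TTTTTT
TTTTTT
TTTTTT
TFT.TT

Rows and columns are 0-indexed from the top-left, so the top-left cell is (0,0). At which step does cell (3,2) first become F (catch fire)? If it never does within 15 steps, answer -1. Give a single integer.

Step 1: cell (3,2)='T' (+4 fires, +2 burnt)
Step 2: cell (3,2)='F' (+5 fires, +4 burnt)
  -> target ignites at step 2
Step 3: cell (3,2)='.' (+3 fires, +5 burnt)
Step 4: cell (3,2)='.' (+3 fires, +3 burnt)
Step 5: cell (3,2)='.' (+5 fires, +3 burnt)
Step 6: cell (3,2)='.' (+4 fires, +5 burnt)
Step 7: cell (3,2)='.' (+1 fires, +4 burnt)
Step 8: cell (3,2)='.' (+0 fires, +1 burnt)
  fire out at step 8

2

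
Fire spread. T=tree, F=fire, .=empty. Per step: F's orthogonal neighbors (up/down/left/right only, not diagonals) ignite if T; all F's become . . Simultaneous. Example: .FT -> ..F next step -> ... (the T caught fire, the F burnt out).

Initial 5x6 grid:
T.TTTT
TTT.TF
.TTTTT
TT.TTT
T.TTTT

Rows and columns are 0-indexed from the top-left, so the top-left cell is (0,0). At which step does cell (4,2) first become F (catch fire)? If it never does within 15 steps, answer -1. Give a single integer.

Step 1: cell (4,2)='T' (+3 fires, +1 burnt)
Step 2: cell (4,2)='T' (+3 fires, +3 burnt)
Step 3: cell (4,2)='T' (+4 fires, +3 burnt)
Step 4: cell (4,2)='T' (+4 fires, +4 burnt)
Step 5: cell (4,2)='T' (+3 fires, +4 burnt)
Step 6: cell (4,2)='F' (+3 fires, +3 burnt)
  -> target ignites at step 6
Step 7: cell (4,2)='.' (+2 fires, +3 burnt)
Step 8: cell (4,2)='.' (+2 fires, +2 burnt)
Step 9: cell (4,2)='.' (+0 fires, +2 burnt)
  fire out at step 9

6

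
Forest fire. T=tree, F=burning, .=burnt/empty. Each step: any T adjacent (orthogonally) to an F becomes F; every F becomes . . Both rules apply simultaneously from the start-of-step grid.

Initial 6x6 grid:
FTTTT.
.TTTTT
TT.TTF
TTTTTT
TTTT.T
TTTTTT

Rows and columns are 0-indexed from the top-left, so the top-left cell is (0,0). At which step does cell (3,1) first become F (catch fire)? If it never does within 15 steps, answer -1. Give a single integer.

Step 1: cell (3,1)='T' (+4 fires, +2 burnt)
Step 2: cell (3,1)='T' (+6 fires, +4 burnt)
Step 3: cell (3,1)='T' (+7 fires, +6 burnt)
Step 4: cell (3,1)='F' (+5 fires, +7 burnt)
  -> target ignites at step 4
Step 5: cell (3,1)='.' (+4 fires, +5 burnt)
Step 6: cell (3,1)='.' (+3 fires, +4 burnt)
Step 7: cell (3,1)='.' (+1 fires, +3 burnt)
Step 8: cell (3,1)='.' (+0 fires, +1 burnt)
  fire out at step 8

4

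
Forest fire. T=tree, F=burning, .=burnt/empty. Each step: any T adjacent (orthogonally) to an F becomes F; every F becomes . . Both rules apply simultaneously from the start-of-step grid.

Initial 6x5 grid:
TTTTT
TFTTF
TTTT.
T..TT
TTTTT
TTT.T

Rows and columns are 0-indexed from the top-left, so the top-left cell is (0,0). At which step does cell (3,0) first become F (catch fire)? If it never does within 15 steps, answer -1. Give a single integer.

Step 1: cell (3,0)='T' (+6 fires, +2 burnt)
Step 2: cell (3,0)='T' (+6 fires, +6 burnt)
Step 3: cell (3,0)='F' (+2 fires, +6 burnt)
  -> target ignites at step 3
Step 4: cell (3,0)='.' (+3 fires, +2 burnt)
Step 5: cell (3,0)='.' (+4 fires, +3 burnt)
Step 6: cell (3,0)='.' (+3 fires, +4 burnt)
Step 7: cell (3,0)='.' (+0 fires, +3 burnt)
  fire out at step 7

3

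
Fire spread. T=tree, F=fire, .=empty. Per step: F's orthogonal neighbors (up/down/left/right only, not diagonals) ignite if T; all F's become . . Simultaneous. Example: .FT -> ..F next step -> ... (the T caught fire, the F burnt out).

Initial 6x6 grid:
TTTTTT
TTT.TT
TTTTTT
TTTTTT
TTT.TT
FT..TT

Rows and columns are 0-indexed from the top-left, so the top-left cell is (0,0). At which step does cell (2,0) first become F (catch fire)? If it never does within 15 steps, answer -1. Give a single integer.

Step 1: cell (2,0)='T' (+2 fires, +1 burnt)
Step 2: cell (2,0)='T' (+2 fires, +2 burnt)
Step 3: cell (2,0)='F' (+3 fires, +2 burnt)
  -> target ignites at step 3
Step 4: cell (2,0)='.' (+3 fires, +3 burnt)
Step 5: cell (2,0)='.' (+4 fires, +3 burnt)
Step 6: cell (2,0)='.' (+4 fires, +4 burnt)
Step 7: cell (2,0)='.' (+4 fires, +4 burnt)
Step 8: cell (2,0)='.' (+5 fires, +4 burnt)
Step 9: cell (2,0)='.' (+3 fires, +5 burnt)
Step 10: cell (2,0)='.' (+1 fires, +3 burnt)
Step 11: cell (2,0)='.' (+0 fires, +1 burnt)
  fire out at step 11

3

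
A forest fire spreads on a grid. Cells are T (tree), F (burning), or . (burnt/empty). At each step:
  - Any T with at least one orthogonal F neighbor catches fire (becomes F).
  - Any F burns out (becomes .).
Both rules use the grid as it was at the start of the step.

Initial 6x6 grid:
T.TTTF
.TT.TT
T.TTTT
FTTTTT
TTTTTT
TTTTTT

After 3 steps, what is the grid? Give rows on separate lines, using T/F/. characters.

Step 1: 5 trees catch fire, 2 burn out
  T.TTF.
  .TT.TF
  F.TTTT
  .FTTTT
  FTTTTT
  TTTTTT
Step 2: 6 trees catch fire, 5 burn out
  T.TF..
  .TT.F.
  ..TTTF
  ..FTTT
  .FTTTT
  FTTTTT
Step 3: 7 trees catch fire, 6 burn out
  T.F...
  .TT...
  ..FTF.
  ...FTF
  ..FTTT
  .FTTTT

T.F...
.TT...
..FTF.
...FTF
..FTTT
.FTTTT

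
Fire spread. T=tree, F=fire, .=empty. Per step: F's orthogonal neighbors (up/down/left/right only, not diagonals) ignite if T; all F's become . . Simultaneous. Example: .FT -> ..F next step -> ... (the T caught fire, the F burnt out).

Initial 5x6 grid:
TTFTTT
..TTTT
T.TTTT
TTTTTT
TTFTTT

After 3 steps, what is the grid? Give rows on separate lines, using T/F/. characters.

Step 1: 6 trees catch fire, 2 burn out
  TF.FTT
  ..FTTT
  T.TTTT
  TTFTTT
  TF.FTT
Step 2: 8 trees catch fire, 6 burn out
  F...FT
  ...FTT
  T.FTTT
  TF.FTT
  F...FT
Step 3: 6 trees catch fire, 8 burn out
  .....F
  ....FT
  T..FTT
  F...FT
  .....F

.....F
....FT
T..FTT
F...FT
.....F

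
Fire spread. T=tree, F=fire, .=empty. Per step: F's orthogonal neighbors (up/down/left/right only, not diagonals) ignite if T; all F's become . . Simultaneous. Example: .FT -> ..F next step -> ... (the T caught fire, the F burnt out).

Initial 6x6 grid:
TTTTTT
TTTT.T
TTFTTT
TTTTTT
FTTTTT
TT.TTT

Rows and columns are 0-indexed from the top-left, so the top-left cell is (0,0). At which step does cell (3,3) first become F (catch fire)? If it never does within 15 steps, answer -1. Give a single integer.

Step 1: cell (3,3)='T' (+7 fires, +2 burnt)
Step 2: cell (3,3)='F' (+9 fires, +7 burnt)
  -> target ignites at step 2
Step 3: cell (3,3)='.' (+6 fires, +9 burnt)
Step 4: cell (3,3)='.' (+6 fires, +6 burnt)
Step 5: cell (3,3)='.' (+3 fires, +6 burnt)
Step 6: cell (3,3)='.' (+1 fires, +3 burnt)
Step 7: cell (3,3)='.' (+0 fires, +1 burnt)
  fire out at step 7

2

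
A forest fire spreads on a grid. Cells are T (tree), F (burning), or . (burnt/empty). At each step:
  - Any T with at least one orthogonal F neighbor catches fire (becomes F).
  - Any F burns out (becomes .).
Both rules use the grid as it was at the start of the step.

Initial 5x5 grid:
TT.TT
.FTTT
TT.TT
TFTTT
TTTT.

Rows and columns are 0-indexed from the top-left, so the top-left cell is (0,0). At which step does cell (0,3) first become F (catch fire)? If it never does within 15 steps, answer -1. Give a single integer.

Step 1: cell (0,3)='T' (+6 fires, +2 burnt)
Step 2: cell (0,3)='T' (+6 fires, +6 burnt)
Step 3: cell (0,3)='F' (+5 fires, +6 burnt)
  -> target ignites at step 3
Step 4: cell (0,3)='.' (+2 fires, +5 burnt)
Step 5: cell (0,3)='.' (+0 fires, +2 burnt)
  fire out at step 5

3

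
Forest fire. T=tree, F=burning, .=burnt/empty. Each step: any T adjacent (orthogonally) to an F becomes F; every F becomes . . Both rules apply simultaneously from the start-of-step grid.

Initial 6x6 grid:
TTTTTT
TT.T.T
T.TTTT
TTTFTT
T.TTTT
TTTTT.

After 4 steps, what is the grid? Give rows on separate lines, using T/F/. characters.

Step 1: 4 trees catch fire, 1 burn out
  TTTTTT
  TT.T.T
  T.TFTT
  TTF.FT
  T.TFTT
  TTTTT.
Step 2: 8 trees catch fire, 4 burn out
  TTTTTT
  TT.F.T
  T.F.FT
  TF...F
  T.F.FT
  TTTFT.
Step 3: 6 trees catch fire, 8 burn out
  TTTFTT
  TT...T
  T....F
  F.....
  T....F
  TTF.F.
Step 4: 6 trees catch fire, 6 burn out
  TTF.FT
  TT...F
  F.....
  ......
  F.....
  TF....

TTF.FT
TT...F
F.....
......
F.....
TF....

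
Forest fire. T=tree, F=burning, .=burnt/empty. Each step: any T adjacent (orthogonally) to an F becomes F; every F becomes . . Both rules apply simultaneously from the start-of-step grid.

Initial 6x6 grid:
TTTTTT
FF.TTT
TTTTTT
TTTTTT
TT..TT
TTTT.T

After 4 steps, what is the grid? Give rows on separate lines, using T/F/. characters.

Step 1: 4 trees catch fire, 2 burn out
  FFTTTT
  ...TTT
  FFTTTT
  TTTTTT
  TT..TT
  TTTT.T
Step 2: 4 trees catch fire, 4 burn out
  ..FTTT
  ...TTT
  ..FTTT
  FFTTTT
  TT..TT
  TTTT.T
Step 3: 5 trees catch fire, 4 burn out
  ...FTT
  ...TTT
  ...FTT
  ..FTTT
  FF..TT
  TTTT.T
Step 4: 6 trees catch fire, 5 burn out
  ....FT
  ...FTT
  ....FT
  ...FTT
  ....TT
  FFTT.T

....FT
...FTT
....FT
...FTT
....TT
FFTT.T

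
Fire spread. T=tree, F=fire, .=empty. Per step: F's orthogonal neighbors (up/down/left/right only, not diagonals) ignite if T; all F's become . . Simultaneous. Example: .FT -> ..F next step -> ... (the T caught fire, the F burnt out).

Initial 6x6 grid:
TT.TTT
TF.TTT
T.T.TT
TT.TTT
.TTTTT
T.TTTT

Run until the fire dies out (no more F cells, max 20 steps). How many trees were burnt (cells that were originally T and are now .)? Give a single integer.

Step 1: +2 fires, +1 burnt (F count now 2)
Step 2: +2 fires, +2 burnt (F count now 2)
Step 3: +1 fires, +2 burnt (F count now 1)
Step 4: +1 fires, +1 burnt (F count now 1)
Step 5: +1 fires, +1 burnt (F count now 1)
Step 6: +1 fires, +1 burnt (F count now 1)
Step 7: +2 fires, +1 burnt (F count now 2)
Step 8: +3 fires, +2 burnt (F count now 3)
Step 9: +3 fires, +3 burnt (F count now 3)
Step 10: +3 fires, +3 burnt (F count now 3)
Step 11: +2 fires, +3 burnt (F count now 2)
Step 12: +3 fires, +2 burnt (F count now 3)
Step 13: +2 fires, +3 burnt (F count now 2)
Step 14: +0 fires, +2 burnt (F count now 0)
Fire out after step 14
Initially T: 28, now '.': 34
Total burnt (originally-T cells now '.'): 26

Answer: 26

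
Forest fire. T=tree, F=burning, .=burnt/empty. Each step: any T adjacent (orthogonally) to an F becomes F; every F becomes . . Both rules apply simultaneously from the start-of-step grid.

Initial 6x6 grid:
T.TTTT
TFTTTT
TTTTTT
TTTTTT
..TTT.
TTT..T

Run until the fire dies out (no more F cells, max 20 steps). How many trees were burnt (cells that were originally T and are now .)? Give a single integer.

Answer: 28

Derivation:
Step 1: +3 fires, +1 burnt (F count now 3)
Step 2: +6 fires, +3 burnt (F count now 6)
Step 3: +5 fires, +6 burnt (F count now 5)
Step 4: +5 fires, +5 burnt (F count now 5)
Step 5: +5 fires, +5 burnt (F count now 5)
Step 6: +3 fires, +5 burnt (F count now 3)
Step 7: +1 fires, +3 burnt (F count now 1)
Step 8: +0 fires, +1 burnt (F count now 0)
Fire out after step 8
Initially T: 29, now '.': 35
Total burnt (originally-T cells now '.'): 28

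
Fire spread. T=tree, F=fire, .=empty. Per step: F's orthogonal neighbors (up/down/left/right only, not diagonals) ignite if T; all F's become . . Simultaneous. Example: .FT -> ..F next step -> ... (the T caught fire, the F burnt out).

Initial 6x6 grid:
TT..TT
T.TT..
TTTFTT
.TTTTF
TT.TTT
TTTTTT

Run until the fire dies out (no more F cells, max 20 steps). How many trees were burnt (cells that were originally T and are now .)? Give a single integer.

Answer: 25

Derivation:
Step 1: +7 fires, +2 burnt (F count now 7)
Step 2: +6 fires, +7 burnt (F count now 6)
Step 3: +4 fires, +6 burnt (F count now 4)
Step 4: +3 fires, +4 burnt (F count now 3)
Step 5: +3 fires, +3 burnt (F count now 3)
Step 6: +2 fires, +3 burnt (F count now 2)
Step 7: +0 fires, +2 burnt (F count now 0)
Fire out after step 7
Initially T: 27, now '.': 34
Total burnt (originally-T cells now '.'): 25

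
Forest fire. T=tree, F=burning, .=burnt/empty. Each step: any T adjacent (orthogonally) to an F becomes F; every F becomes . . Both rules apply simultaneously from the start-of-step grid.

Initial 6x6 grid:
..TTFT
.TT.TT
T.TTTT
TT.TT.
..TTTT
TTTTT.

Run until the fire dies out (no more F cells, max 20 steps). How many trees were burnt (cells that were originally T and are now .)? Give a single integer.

Answer: 22

Derivation:
Step 1: +3 fires, +1 burnt (F count now 3)
Step 2: +3 fires, +3 burnt (F count now 3)
Step 3: +4 fires, +3 burnt (F count now 4)
Step 4: +4 fires, +4 burnt (F count now 4)
Step 5: +3 fires, +4 burnt (F count now 3)
Step 6: +2 fires, +3 burnt (F count now 2)
Step 7: +1 fires, +2 burnt (F count now 1)
Step 8: +1 fires, +1 burnt (F count now 1)
Step 9: +1 fires, +1 burnt (F count now 1)
Step 10: +0 fires, +1 burnt (F count now 0)
Fire out after step 10
Initially T: 25, now '.': 33
Total burnt (originally-T cells now '.'): 22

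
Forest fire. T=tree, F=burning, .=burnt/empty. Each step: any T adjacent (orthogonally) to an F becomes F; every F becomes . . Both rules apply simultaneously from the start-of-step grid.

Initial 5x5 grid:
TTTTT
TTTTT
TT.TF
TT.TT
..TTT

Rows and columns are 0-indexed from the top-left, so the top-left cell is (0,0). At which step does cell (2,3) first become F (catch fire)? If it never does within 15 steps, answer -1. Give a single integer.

Step 1: cell (2,3)='F' (+3 fires, +1 burnt)
  -> target ignites at step 1
Step 2: cell (2,3)='.' (+4 fires, +3 burnt)
Step 3: cell (2,3)='.' (+3 fires, +4 burnt)
Step 4: cell (2,3)='.' (+3 fires, +3 burnt)
Step 5: cell (2,3)='.' (+3 fires, +3 burnt)
Step 6: cell (2,3)='.' (+3 fires, +3 burnt)
Step 7: cell (2,3)='.' (+1 fires, +3 burnt)
Step 8: cell (2,3)='.' (+0 fires, +1 burnt)
  fire out at step 8

1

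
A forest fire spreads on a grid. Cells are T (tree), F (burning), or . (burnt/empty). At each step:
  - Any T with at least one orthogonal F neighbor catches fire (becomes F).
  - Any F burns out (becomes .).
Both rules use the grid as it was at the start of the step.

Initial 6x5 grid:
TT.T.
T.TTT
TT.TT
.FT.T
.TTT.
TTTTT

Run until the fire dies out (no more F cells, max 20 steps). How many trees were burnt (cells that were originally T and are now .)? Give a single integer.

Answer: 14

Derivation:
Step 1: +3 fires, +1 burnt (F count now 3)
Step 2: +3 fires, +3 burnt (F count now 3)
Step 3: +4 fires, +3 burnt (F count now 4)
Step 4: +2 fires, +4 burnt (F count now 2)
Step 5: +2 fires, +2 burnt (F count now 2)
Step 6: +0 fires, +2 burnt (F count now 0)
Fire out after step 6
Initially T: 21, now '.': 23
Total burnt (originally-T cells now '.'): 14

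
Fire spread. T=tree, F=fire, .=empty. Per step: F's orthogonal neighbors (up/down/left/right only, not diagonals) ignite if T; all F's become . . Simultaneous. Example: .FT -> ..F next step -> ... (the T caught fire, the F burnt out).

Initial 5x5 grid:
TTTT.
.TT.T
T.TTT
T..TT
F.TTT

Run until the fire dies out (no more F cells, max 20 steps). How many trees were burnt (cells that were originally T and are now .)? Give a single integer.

Answer: 2

Derivation:
Step 1: +1 fires, +1 burnt (F count now 1)
Step 2: +1 fires, +1 burnt (F count now 1)
Step 3: +0 fires, +1 burnt (F count now 0)
Fire out after step 3
Initially T: 17, now '.': 10
Total burnt (originally-T cells now '.'): 2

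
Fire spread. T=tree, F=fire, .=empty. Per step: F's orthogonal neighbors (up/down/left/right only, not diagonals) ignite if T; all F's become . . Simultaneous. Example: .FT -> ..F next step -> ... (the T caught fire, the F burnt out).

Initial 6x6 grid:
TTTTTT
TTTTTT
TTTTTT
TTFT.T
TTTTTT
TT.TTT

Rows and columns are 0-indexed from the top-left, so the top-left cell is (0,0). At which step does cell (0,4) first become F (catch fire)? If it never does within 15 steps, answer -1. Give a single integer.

Step 1: cell (0,4)='T' (+4 fires, +1 burnt)
Step 2: cell (0,4)='T' (+6 fires, +4 burnt)
Step 3: cell (0,4)='T' (+9 fires, +6 burnt)
Step 4: cell (0,4)='T' (+8 fires, +9 burnt)
Step 5: cell (0,4)='F' (+5 fires, +8 burnt)
  -> target ignites at step 5
Step 6: cell (0,4)='.' (+1 fires, +5 burnt)
Step 7: cell (0,4)='.' (+0 fires, +1 burnt)
  fire out at step 7

5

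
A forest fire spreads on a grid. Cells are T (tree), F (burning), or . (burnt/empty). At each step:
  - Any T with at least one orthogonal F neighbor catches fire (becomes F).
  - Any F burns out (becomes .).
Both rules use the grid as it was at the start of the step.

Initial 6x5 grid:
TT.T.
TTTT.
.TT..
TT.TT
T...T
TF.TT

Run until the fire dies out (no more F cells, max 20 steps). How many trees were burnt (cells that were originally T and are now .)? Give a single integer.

Step 1: +1 fires, +1 burnt (F count now 1)
Step 2: +1 fires, +1 burnt (F count now 1)
Step 3: +1 fires, +1 burnt (F count now 1)
Step 4: +1 fires, +1 burnt (F count now 1)
Step 5: +1 fires, +1 burnt (F count now 1)
Step 6: +2 fires, +1 burnt (F count now 2)
Step 7: +3 fires, +2 burnt (F count now 3)
Step 8: +2 fires, +3 burnt (F count now 2)
Step 9: +1 fires, +2 burnt (F count now 1)
Step 10: +0 fires, +1 burnt (F count now 0)
Fire out after step 10
Initially T: 18, now '.': 25
Total burnt (originally-T cells now '.'): 13

Answer: 13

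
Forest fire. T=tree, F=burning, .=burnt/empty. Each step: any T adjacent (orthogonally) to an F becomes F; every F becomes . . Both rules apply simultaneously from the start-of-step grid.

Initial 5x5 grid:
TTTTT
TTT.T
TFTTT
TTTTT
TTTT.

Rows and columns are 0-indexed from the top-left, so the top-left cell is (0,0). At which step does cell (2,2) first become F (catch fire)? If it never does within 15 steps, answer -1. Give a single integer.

Step 1: cell (2,2)='F' (+4 fires, +1 burnt)
  -> target ignites at step 1
Step 2: cell (2,2)='.' (+7 fires, +4 burnt)
Step 3: cell (2,2)='.' (+6 fires, +7 burnt)
Step 4: cell (2,2)='.' (+4 fires, +6 burnt)
Step 5: cell (2,2)='.' (+1 fires, +4 burnt)
Step 6: cell (2,2)='.' (+0 fires, +1 burnt)
  fire out at step 6

1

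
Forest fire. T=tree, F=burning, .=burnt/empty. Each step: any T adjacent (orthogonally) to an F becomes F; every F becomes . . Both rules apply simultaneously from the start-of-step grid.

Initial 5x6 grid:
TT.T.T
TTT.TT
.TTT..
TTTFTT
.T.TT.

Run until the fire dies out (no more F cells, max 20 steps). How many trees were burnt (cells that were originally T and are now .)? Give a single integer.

Step 1: +4 fires, +1 burnt (F count now 4)
Step 2: +4 fires, +4 burnt (F count now 4)
Step 3: +4 fires, +4 burnt (F count now 4)
Step 4: +1 fires, +4 burnt (F count now 1)
Step 5: +2 fires, +1 burnt (F count now 2)
Step 6: +1 fires, +2 burnt (F count now 1)
Step 7: +0 fires, +1 burnt (F count now 0)
Fire out after step 7
Initially T: 20, now '.': 26
Total burnt (originally-T cells now '.'): 16

Answer: 16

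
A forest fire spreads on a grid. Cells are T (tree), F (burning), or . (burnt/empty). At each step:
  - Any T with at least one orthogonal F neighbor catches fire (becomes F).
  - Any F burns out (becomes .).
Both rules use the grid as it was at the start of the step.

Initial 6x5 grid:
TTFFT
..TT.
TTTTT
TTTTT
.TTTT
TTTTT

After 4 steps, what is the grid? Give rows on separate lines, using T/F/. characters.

Step 1: 4 trees catch fire, 2 burn out
  TF..F
  ..FF.
  TTTTT
  TTTTT
  .TTTT
  TTTTT
Step 2: 3 trees catch fire, 4 burn out
  F....
  .....
  TTFFT
  TTTTT
  .TTTT
  TTTTT
Step 3: 4 trees catch fire, 3 burn out
  .....
  .....
  TF..F
  TTFFT
  .TTTT
  TTTTT
Step 4: 5 trees catch fire, 4 burn out
  .....
  .....
  F....
  TF..F
  .TFFT
  TTTTT

.....
.....
F....
TF..F
.TFFT
TTTTT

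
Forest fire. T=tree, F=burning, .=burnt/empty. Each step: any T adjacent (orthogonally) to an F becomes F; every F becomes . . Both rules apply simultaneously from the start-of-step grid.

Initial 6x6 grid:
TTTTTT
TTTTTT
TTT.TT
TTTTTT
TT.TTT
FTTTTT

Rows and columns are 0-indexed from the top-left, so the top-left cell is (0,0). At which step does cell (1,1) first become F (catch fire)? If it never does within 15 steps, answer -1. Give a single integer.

Step 1: cell (1,1)='T' (+2 fires, +1 burnt)
Step 2: cell (1,1)='T' (+3 fires, +2 burnt)
Step 3: cell (1,1)='T' (+3 fires, +3 burnt)
Step 4: cell (1,1)='T' (+5 fires, +3 burnt)
Step 5: cell (1,1)='F' (+6 fires, +5 burnt)
  -> target ignites at step 5
Step 6: cell (1,1)='.' (+4 fires, +6 burnt)
Step 7: cell (1,1)='.' (+4 fires, +4 burnt)
Step 8: cell (1,1)='.' (+3 fires, +4 burnt)
Step 9: cell (1,1)='.' (+2 fires, +3 burnt)
Step 10: cell (1,1)='.' (+1 fires, +2 burnt)
Step 11: cell (1,1)='.' (+0 fires, +1 burnt)
  fire out at step 11

5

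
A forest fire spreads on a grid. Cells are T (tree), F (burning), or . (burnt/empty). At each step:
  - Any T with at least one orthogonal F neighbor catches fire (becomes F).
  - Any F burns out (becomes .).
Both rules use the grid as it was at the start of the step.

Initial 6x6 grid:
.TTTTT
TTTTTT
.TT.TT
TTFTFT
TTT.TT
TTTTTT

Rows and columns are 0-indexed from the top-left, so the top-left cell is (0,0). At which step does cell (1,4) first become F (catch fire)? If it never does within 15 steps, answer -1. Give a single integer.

Step 1: cell (1,4)='T' (+7 fires, +2 burnt)
Step 2: cell (1,4)='F' (+9 fires, +7 burnt)
  -> target ignites at step 2
Step 3: cell (1,4)='.' (+9 fires, +9 burnt)
Step 4: cell (1,4)='.' (+5 fires, +9 burnt)
Step 5: cell (1,4)='.' (+0 fires, +5 burnt)
  fire out at step 5

2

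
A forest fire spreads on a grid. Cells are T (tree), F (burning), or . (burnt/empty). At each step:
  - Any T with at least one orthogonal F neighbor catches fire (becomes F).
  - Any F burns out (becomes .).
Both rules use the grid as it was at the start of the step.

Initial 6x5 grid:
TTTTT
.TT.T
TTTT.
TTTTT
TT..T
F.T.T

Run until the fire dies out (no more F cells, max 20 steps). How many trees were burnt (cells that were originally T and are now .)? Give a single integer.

Answer: 21

Derivation:
Step 1: +1 fires, +1 burnt (F count now 1)
Step 2: +2 fires, +1 burnt (F count now 2)
Step 3: +2 fires, +2 burnt (F count now 2)
Step 4: +2 fires, +2 burnt (F count now 2)
Step 5: +3 fires, +2 burnt (F count now 3)
Step 6: +4 fires, +3 burnt (F count now 4)
Step 7: +3 fires, +4 burnt (F count now 3)
Step 8: +2 fires, +3 burnt (F count now 2)
Step 9: +1 fires, +2 burnt (F count now 1)
Step 10: +1 fires, +1 burnt (F count now 1)
Step 11: +0 fires, +1 burnt (F count now 0)
Fire out after step 11
Initially T: 22, now '.': 29
Total burnt (originally-T cells now '.'): 21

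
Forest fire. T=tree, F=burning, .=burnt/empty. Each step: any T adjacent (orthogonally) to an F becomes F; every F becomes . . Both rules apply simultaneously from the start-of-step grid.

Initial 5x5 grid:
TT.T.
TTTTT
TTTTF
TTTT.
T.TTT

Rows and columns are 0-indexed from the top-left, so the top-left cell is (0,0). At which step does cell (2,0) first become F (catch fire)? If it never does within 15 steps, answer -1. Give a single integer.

Step 1: cell (2,0)='T' (+2 fires, +1 burnt)
Step 2: cell (2,0)='T' (+3 fires, +2 burnt)
Step 3: cell (2,0)='T' (+5 fires, +3 burnt)
Step 4: cell (2,0)='F' (+5 fires, +5 burnt)
  -> target ignites at step 4
Step 5: cell (2,0)='.' (+3 fires, +5 burnt)
Step 6: cell (2,0)='.' (+2 fires, +3 burnt)
Step 7: cell (2,0)='.' (+0 fires, +2 burnt)
  fire out at step 7

4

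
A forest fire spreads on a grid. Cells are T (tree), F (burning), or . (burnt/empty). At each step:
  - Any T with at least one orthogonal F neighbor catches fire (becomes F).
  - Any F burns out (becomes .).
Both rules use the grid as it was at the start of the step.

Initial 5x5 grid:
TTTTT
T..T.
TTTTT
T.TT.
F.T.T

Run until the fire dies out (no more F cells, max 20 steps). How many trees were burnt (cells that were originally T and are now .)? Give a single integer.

Answer: 16

Derivation:
Step 1: +1 fires, +1 burnt (F count now 1)
Step 2: +1 fires, +1 burnt (F count now 1)
Step 3: +2 fires, +1 burnt (F count now 2)
Step 4: +2 fires, +2 burnt (F count now 2)
Step 5: +3 fires, +2 burnt (F count now 3)
Step 6: +5 fires, +3 burnt (F count now 5)
Step 7: +1 fires, +5 burnt (F count now 1)
Step 8: +1 fires, +1 burnt (F count now 1)
Step 9: +0 fires, +1 burnt (F count now 0)
Fire out after step 9
Initially T: 17, now '.': 24
Total burnt (originally-T cells now '.'): 16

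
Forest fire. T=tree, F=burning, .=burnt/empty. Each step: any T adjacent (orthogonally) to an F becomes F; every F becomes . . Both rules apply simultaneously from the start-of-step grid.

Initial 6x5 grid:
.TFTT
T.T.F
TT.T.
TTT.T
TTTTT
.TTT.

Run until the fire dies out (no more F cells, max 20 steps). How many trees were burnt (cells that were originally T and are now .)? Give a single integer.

Answer: 4

Derivation:
Step 1: +4 fires, +2 burnt (F count now 4)
Step 2: +0 fires, +4 burnt (F count now 0)
Fire out after step 2
Initially T: 20, now '.': 14
Total burnt (originally-T cells now '.'): 4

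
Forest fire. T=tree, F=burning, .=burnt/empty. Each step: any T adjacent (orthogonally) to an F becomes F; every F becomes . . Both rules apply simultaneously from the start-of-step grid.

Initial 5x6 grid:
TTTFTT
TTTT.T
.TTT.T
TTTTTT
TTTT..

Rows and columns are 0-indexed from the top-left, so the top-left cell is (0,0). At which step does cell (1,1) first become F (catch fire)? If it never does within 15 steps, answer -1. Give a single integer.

Step 1: cell (1,1)='T' (+3 fires, +1 burnt)
Step 2: cell (1,1)='T' (+4 fires, +3 burnt)
Step 3: cell (1,1)='F' (+5 fires, +4 burnt)
  -> target ignites at step 3
Step 4: cell (1,1)='.' (+6 fires, +5 burnt)
Step 5: cell (1,1)='.' (+3 fires, +6 burnt)
Step 6: cell (1,1)='.' (+2 fires, +3 burnt)
Step 7: cell (1,1)='.' (+1 fires, +2 burnt)
Step 8: cell (1,1)='.' (+0 fires, +1 burnt)
  fire out at step 8

3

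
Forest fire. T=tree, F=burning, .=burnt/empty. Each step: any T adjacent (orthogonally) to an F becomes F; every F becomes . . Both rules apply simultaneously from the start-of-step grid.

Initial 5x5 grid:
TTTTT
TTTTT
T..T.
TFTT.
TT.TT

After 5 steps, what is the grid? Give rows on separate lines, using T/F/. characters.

Step 1: 3 trees catch fire, 1 burn out
  TTTTT
  TTTTT
  T..T.
  F.FT.
  TF.TT
Step 2: 3 trees catch fire, 3 burn out
  TTTTT
  TTTTT
  F..T.
  ...F.
  F..TT
Step 3: 3 trees catch fire, 3 burn out
  TTTTT
  FTTTT
  ...F.
  .....
  ...FT
Step 4: 4 trees catch fire, 3 burn out
  FTTTT
  .FTFT
  .....
  .....
  ....F
Step 5: 4 trees catch fire, 4 burn out
  .FTFT
  ..F.F
  .....
  .....
  .....

.FTFT
..F.F
.....
.....
.....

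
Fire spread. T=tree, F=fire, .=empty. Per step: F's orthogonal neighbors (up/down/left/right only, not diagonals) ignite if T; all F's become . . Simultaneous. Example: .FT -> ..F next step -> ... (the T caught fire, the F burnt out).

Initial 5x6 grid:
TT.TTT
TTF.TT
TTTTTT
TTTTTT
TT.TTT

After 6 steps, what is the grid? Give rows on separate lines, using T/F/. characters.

Step 1: 2 trees catch fire, 1 burn out
  TT.TTT
  TF..TT
  TTFTTT
  TTTTTT
  TT.TTT
Step 2: 5 trees catch fire, 2 burn out
  TF.TTT
  F...TT
  TF.FTT
  TTFTTT
  TT.TTT
Step 3: 5 trees catch fire, 5 burn out
  F..TTT
  ....TT
  F...FT
  TF.FTT
  TT.TTT
Step 4: 6 trees catch fire, 5 burn out
  ...TTT
  ....FT
  .....F
  F...FT
  TF.FTT
Step 5: 5 trees catch fire, 6 burn out
  ...TFT
  .....F
  ......
  .....F
  F...FT
Step 6: 3 trees catch fire, 5 burn out
  ...F.F
  ......
  ......
  ......
  .....F

...F.F
......
......
......
.....F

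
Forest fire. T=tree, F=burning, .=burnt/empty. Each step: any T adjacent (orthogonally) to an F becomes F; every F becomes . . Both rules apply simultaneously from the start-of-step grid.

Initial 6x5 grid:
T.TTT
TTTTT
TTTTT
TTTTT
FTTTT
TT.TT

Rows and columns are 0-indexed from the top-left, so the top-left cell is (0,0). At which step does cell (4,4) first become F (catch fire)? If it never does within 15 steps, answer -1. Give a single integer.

Step 1: cell (4,4)='T' (+3 fires, +1 burnt)
Step 2: cell (4,4)='T' (+4 fires, +3 burnt)
Step 3: cell (4,4)='T' (+4 fires, +4 burnt)
Step 4: cell (4,4)='F' (+6 fires, +4 burnt)
  -> target ignites at step 4
Step 5: cell (4,4)='.' (+4 fires, +6 burnt)
Step 6: cell (4,4)='.' (+3 fires, +4 burnt)
Step 7: cell (4,4)='.' (+2 fires, +3 burnt)
Step 8: cell (4,4)='.' (+1 fires, +2 burnt)
Step 9: cell (4,4)='.' (+0 fires, +1 burnt)
  fire out at step 9

4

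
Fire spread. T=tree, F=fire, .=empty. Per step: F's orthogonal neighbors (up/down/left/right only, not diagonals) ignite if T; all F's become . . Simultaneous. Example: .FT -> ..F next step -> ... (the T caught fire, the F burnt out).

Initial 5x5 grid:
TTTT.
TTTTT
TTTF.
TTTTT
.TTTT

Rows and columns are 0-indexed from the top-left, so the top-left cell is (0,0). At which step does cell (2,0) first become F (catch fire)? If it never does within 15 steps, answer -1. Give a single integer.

Step 1: cell (2,0)='T' (+3 fires, +1 burnt)
Step 2: cell (2,0)='T' (+7 fires, +3 burnt)
Step 3: cell (2,0)='F' (+6 fires, +7 burnt)
  -> target ignites at step 3
Step 4: cell (2,0)='.' (+4 fires, +6 burnt)
Step 5: cell (2,0)='.' (+1 fires, +4 burnt)
Step 6: cell (2,0)='.' (+0 fires, +1 burnt)
  fire out at step 6

3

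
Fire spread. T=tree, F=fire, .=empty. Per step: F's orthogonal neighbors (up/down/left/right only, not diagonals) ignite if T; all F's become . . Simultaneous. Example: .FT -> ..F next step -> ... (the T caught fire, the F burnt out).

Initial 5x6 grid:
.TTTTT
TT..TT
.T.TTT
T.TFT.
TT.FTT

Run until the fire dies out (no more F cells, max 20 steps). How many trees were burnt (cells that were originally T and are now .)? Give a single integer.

Step 1: +4 fires, +2 burnt (F count now 4)
Step 2: +2 fires, +4 burnt (F count now 2)
Step 3: +2 fires, +2 burnt (F count now 2)
Step 4: +2 fires, +2 burnt (F count now 2)
Step 5: +2 fires, +2 burnt (F count now 2)
Step 6: +1 fires, +2 burnt (F count now 1)
Step 7: +1 fires, +1 burnt (F count now 1)
Step 8: +1 fires, +1 burnt (F count now 1)
Step 9: +2 fires, +1 burnt (F count now 2)
Step 10: +0 fires, +2 burnt (F count now 0)
Fire out after step 10
Initially T: 20, now '.': 27
Total burnt (originally-T cells now '.'): 17

Answer: 17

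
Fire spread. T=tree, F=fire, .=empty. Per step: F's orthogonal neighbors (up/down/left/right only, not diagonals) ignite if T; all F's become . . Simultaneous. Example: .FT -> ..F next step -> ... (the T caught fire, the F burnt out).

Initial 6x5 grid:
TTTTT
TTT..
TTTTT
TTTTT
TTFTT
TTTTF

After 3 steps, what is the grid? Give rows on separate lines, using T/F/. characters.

Step 1: 6 trees catch fire, 2 burn out
  TTTTT
  TTT..
  TTTTT
  TTFTT
  TF.FF
  TTFF.
Step 2: 6 trees catch fire, 6 burn out
  TTTTT
  TTT..
  TTFTT
  TF.FF
  F....
  TF...
Step 3: 6 trees catch fire, 6 burn out
  TTTTT
  TTF..
  TF.FF
  F....
  .....
  F....

TTTTT
TTF..
TF.FF
F....
.....
F....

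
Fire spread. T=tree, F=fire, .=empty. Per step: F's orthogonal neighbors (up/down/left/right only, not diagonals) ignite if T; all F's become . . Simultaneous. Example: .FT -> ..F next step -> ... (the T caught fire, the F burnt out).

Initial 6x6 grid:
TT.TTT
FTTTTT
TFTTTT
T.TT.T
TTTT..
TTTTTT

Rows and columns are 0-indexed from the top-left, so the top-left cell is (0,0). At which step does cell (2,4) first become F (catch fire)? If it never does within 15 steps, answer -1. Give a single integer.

Step 1: cell (2,4)='T' (+4 fires, +2 burnt)
Step 2: cell (2,4)='T' (+5 fires, +4 burnt)
Step 3: cell (2,4)='F' (+5 fires, +5 burnt)
  -> target ignites at step 3
Step 4: cell (2,4)='.' (+7 fires, +5 burnt)
Step 5: cell (2,4)='.' (+5 fires, +7 burnt)
Step 6: cell (2,4)='.' (+2 fires, +5 burnt)
Step 7: cell (2,4)='.' (+1 fires, +2 burnt)
Step 8: cell (2,4)='.' (+0 fires, +1 burnt)
  fire out at step 8

3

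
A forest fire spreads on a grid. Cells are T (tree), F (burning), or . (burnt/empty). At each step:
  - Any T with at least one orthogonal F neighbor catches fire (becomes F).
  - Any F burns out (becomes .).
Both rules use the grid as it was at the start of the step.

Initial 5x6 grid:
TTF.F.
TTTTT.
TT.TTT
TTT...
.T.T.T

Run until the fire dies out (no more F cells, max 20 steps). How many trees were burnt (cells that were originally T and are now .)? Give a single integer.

Answer: 16

Derivation:
Step 1: +3 fires, +2 burnt (F count now 3)
Step 2: +4 fires, +3 burnt (F count now 4)
Step 3: +4 fires, +4 burnt (F count now 4)
Step 4: +2 fires, +4 burnt (F count now 2)
Step 5: +3 fires, +2 burnt (F count now 3)
Step 6: +0 fires, +3 burnt (F count now 0)
Fire out after step 6
Initially T: 18, now '.': 28
Total burnt (originally-T cells now '.'): 16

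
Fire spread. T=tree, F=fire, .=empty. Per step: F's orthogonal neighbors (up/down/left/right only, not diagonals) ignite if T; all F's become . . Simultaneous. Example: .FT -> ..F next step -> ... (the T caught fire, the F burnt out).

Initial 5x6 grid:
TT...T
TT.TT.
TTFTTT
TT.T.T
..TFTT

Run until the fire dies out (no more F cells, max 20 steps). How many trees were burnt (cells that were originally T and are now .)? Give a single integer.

Answer: 18

Derivation:
Step 1: +5 fires, +2 burnt (F count now 5)
Step 2: +6 fires, +5 burnt (F count now 6)
Step 3: +6 fires, +6 burnt (F count now 6)
Step 4: +1 fires, +6 burnt (F count now 1)
Step 5: +0 fires, +1 burnt (F count now 0)
Fire out after step 5
Initially T: 19, now '.': 29
Total burnt (originally-T cells now '.'): 18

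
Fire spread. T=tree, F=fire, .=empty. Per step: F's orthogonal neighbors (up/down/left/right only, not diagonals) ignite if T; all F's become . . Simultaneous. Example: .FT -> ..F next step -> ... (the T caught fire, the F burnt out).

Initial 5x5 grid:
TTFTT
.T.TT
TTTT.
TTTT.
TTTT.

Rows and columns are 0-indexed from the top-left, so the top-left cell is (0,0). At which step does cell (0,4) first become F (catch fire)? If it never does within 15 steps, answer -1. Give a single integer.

Step 1: cell (0,4)='T' (+2 fires, +1 burnt)
Step 2: cell (0,4)='F' (+4 fires, +2 burnt)
  -> target ignites at step 2
Step 3: cell (0,4)='.' (+3 fires, +4 burnt)
Step 4: cell (0,4)='.' (+4 fires, +3 burnt)
Step 5: cell (0,4)='.' (+4 fires, +4 burnt)
Step 6: cell (0,4)='.' (+2 fires, +4 burnt)
Step 7: cell (0,4)='.' (+0 fires, +2 burnt)
  fire out at step 7

2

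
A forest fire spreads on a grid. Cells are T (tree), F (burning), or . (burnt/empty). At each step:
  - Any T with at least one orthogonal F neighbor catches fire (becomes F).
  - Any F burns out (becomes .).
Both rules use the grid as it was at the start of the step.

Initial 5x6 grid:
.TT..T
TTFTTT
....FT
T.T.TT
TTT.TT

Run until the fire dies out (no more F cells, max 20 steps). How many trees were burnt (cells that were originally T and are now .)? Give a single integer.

Step 1: +6 fires, +2 burnt (F count now 6)
Step 2: +5 fires, +6 burnt (F count now 5)
Step 3: +2 fires, +5 burnt (F count now 2)
Step 4: +0 fires, +2 burnt (F count now 0)
Fire out after step 4
Initially T: 18, now '.': 25
Total burnt (originally-T cells now '.'): 13

Answer: 13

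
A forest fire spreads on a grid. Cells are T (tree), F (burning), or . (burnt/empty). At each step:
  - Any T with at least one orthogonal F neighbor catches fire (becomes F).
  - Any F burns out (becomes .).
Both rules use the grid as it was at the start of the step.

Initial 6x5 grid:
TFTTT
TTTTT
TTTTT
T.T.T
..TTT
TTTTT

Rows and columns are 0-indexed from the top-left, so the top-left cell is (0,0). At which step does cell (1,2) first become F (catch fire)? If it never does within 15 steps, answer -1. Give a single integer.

Step 1: cell (1,2)='T' (+3 fires, +1 burnt)
Step 2: cell (1,2)='F' (+4 fires, +3 burnt)
  -> target ignites at step 2
Step 3: cell (1,2)='.' (+4 fires, +4 burnt)
Step 4: cell (1,2)='.' (+4 fires, +4 burnt)
Step 5: cell (1,2)='.' (+2 fires, +4 burnt)
Step 6: cell (1,2)='.' (+3 fires, +2 burnt)
Step 7: cell (1,2)='.' (+3 fires, +3 burnt)
Step 8: cell (1,2)='.' (+2 fires, +3 burnt)
Step 9: cell (1,2)='.' (+0 fires, +2 burnt)
  fire out at step 9

2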